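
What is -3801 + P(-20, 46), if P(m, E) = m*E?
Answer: -4721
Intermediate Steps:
P(m, E) = E*m
-3801 + P(-20, 46) = -3801 + 46*(-20) = -3801 - 920 = -4721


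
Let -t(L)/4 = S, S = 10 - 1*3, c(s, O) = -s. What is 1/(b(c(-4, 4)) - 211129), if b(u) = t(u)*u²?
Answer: -1/211577 ≈ -4.7264e-6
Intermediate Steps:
S = 7 (S = 10 - 3 = 7)
t(L) = -28 (t(L) = -4*7 = -28)
b(u) = -28*u²
1/(b(c(-4, 4)) - 211129) = 1/(-28*(-1*(-4))² - 211129) = 1/(-28*4² - 211129) = 1/(-28*16 - 211129) = 1/(-448 - 211129) = 1/(-211577) = -1/211577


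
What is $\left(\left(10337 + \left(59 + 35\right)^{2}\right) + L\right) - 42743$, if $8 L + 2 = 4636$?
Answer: $- \frac{91963}{4} \approx -22991.0$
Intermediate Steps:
$L = \frac{2317}{4}$ ($L = - \frac{1}{4} + \frac{1}{8} \cdot 4636 = - \frac{1}{4} + \frac{1159}{2} = \frac{2317}{4} \approx 579.25$)
$\left(\left(10337 + \left(59 + 35\right)^{2}\right) + L\right) - 42743 = \left(\left(10337 + \left(59 + 35\right)^{2}\right) + \frac{2317}{4}\right) - 42743 = \left(\left(10337 + 94^{2}\right) + \frac{2317}{4}\right) - 42743 = \left(\left(10337 + 8836\right) + \frac{2317}{4}\right) - 42743 = \left(19173 + \frac{2317}{4}\right) - 42743 = \frac{79009}{4} - 42743 = - \frac{91963}{4}$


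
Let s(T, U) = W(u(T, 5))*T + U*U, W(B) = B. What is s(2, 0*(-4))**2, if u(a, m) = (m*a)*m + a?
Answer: 10816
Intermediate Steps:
u(a, m) = a + a*m**2 (u(a, m) = (a*m)*m + a = a*m**2 + a = a + a*m**2)
s(T, U) = U**2 + 26*T**2 (s(T, U) = (T*(1 + 5**2))*T + U*U = (T*(1 + 25))*T + U**2 = (T*26)*T + U**2 = (26*T)*T + U**2 = 26*T**2 + U**2 = U**2 + 26*T**2)
s(2, 0*(-4))**2 = ((0*(-4))**2 + 26*2**2)**2 = (0**2 + 26*4)**2 = (0 + 104)**2 = 104**2 = 10816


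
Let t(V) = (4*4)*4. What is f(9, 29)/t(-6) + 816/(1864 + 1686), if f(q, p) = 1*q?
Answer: 42087/113600 ≈ 0.37048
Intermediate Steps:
t(V) = 64 (t(V) = 16*4 = 64)
f(q, p) = q
f(9, 29)/t(-6) + 816/(1864 + 1686) = 9/64 + 816/(1864 + 1686) = 9*(1/64) + 816/3550 = 9/64 + 816*(1/3550) = 9/64 + 408/1775 = 42087/113600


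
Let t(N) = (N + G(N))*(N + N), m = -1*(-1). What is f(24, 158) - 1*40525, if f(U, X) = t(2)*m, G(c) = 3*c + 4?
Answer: -40477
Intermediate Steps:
m = 1
G(c) = 4 + 3*c
t(N) = 2*N*(4 + 4*N) (t(N) = (N + (4 + 3*N))*(N + N) = (4 + 4*N)*(2*N) = 2*N*(4 + 4*N))
f(U, X) = 48 (f(U, X) = (8*2*(1 + 2))*1 = (8*2*3)*1 = 48*1 = 48)
f(24, 158) - 1*40525 = 48 - 1*40525 = 48 - 40525 = -40477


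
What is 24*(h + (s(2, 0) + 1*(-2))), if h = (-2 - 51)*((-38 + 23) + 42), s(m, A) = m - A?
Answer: -34344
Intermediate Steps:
h = -1431 (h = -53*(-15 + 42) = -53*27 = -1431)
24*(h + (s(2, 0) + 1*(-2))) = 24*(-1431 + ((2 - 1*0) + 1*(-2))) = 24*(-1431 + ((2 + 0) - 2)) = 24*(-1431 + (2 - 2)) = 24*(-1431 + 0) = 24*(-1431) = -34344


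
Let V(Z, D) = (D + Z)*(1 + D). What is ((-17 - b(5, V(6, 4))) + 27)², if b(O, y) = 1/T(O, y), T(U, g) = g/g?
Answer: 81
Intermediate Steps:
T(U, g) = 1
V(Z, D) = (1 + D)*(D + Z)
b(O, y) = 1 (b(O, y) = 1/1 = 1)
((-17 - b(5, V(6, 4))) + 27)² = ((-17 - 1*1) + 27)² = ((-17 - 1) + 27)² = (-18 + 27)² = 9² = 81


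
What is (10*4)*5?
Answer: 200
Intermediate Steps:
(10*4)*5 = 40*5 = 200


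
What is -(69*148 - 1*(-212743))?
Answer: -222955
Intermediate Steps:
-(69*148 - 1*(-212743)) = -(10212 + 212743) = -1*222955 = -222955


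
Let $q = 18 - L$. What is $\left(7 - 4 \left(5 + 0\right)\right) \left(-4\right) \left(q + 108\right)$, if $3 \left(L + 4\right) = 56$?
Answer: $\frac{17368}{3} \approx 5789.3$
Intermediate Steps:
$L = \frac{44}{3}$ ($L = -4 + \frac{1}{3} \cdot 56 = -4 + \frac{56}{3} = \frac{44}{3} \approx 14.667$)
$q = \frac{10}{3}$ ($q = 18 - \frac{44}{3} = \frac{10}{3} \approx 3.3333$)
$\left(7 - 4 \left(5 + 0\right)\right) \left(-4\right) \left(q + 108\right) = \left(7 - 4 \left(5 + 0\right)\right) \left(-4\right) \left(\frac{10}{3} + 108\right) = \left(7 - 20\right) \left(-4\right) \frac{334}{3} = \left(-13\right) \left(-4\right) \frac{334}{3} = 52 \cdot \frac{334}{3} = \frac{17368}{3}$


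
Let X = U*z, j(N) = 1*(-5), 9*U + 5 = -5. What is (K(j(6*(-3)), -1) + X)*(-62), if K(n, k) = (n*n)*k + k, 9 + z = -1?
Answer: 8308/9 ≈ 923.11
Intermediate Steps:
U = -10/9 (U = -5/9 + (⅑)*(-5) = -5/9 - 5/9 = -10/9 ≈ -1.1111)
j(N) = -5
z = -10 (z = -9 - 1 = -10)
K(n, k) = k + k*n² (K(n, k) = n²*k + k = k*n² + k = k + k*n²)
X = 100/9 (X = -10/9*(-10) = 100/9 ≈ 11.111)
(K(j(6*(-3)), -1) + X)*(-62) = (-(1 + (-5)²) + 100/9)*(-62) = (-(1 + 25) + 100/9)*(-62) = (-1*26 + 100/9)*(-62) = (-26 + 100/9)*(-62) = -134/9*(-62) = 8308/9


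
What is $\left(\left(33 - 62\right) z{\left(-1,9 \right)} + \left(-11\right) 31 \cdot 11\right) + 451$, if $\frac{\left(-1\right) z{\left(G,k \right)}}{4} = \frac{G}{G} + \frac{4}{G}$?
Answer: $-3648$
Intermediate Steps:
$z{\left(G,k \right)} = -4 - \frac{16}{G}$ ($z{\left(G,k \right)} = - 4 \left(\frac{G}{G} + \frac{4}{G}\right) = - 4 \left(1 + \frac{4}{G}\right) = -4 - \frac{16}{G}$)
$\left(\left(33 - 62\right) z{\left(-1,9 \right)} + \left(-11\right) 31 \cdot 11\right) + 451 = \left(\left(33 - 62\right) \left(-4 - \frac{16}{-1}\right) + \left(-11\right) 31 \cdot 11\right) + 451 = \left(- 29 \left(-4 - -16\right) - 3751\right) + 451 = \left(- 29 \left(-4 + 16\right) - 3751\right) + 451 = \left(\left(-29\right) 12 - 3751\right) + 451 = \left(-348 - 3751\right) + 451 = -4099 + 451 = -3648$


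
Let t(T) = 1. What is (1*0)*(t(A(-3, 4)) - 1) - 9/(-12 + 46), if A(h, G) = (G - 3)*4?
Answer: -9/34 ≈ -0.26471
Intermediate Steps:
A(h, G) = -12 + 4*G (A(h, G) = (-3 + G)*4 = -12 + 4*G)
(1*0)*(t(A(-3, 4)) - 1) - 9/(-12 + 46) = (1*0)*(1 - 1) - 9/(-12 + 46) = 0*0 - 9/34 = 0 + (1/34)*(-9) = 0 - 9/34 = -9/34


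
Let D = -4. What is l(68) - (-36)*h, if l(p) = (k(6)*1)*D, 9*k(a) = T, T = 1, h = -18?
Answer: -5836/9 ≈ -648.44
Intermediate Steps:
k(a) = 1/9 (k(a) = (1/9)*1 = 1/9)
l(p) = -4/9 (l(p) = ((1/9)*1)*(-4) = (1/9)*(-4) = -4/9)
l(68) - (-36)*h = -4/9 - (-36)*(-18) = -4/9 - 1*648 = -4/9 - 648 = -5836/9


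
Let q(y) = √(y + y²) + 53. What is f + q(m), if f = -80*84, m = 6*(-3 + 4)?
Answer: -6667 + √42 ≈ -6660.5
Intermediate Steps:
m = 6 (m = 6*1 = 6)
q(y) = 53 + √(y + y²)
f = -6720
f + q(m) = -6720 + (53 + √(6*(1 + 6))) = -6720 + (53 + √(6*7)) = -6720 + (53 + √42) = -6667 + √42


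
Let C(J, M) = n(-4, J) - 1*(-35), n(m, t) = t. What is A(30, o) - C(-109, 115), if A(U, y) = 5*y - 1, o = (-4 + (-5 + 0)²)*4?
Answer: 493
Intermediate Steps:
C(J, M) = 35 + J (C(J, M) = J - 1*(-35) = J + 35 = 35 + J)
o = 84 (o = (-4 + (-5)²)*4 = (-4 + 25)*4 = 21*4 = 84)
A(U, y) = -1 + 5*y
A(30, o) - C(-109, 115) = (-1 + 5*84) - (35 - 109) = (-1 + 420) - 1*(-74) = 419 + 74 = 493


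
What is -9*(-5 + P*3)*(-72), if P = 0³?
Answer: -3240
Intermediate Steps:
P = 0
-9*(-5 + P*3)*(-72) = -9*(-5 + 0*3)*(-72) = -9*(-5 + 0)*(-72) = -9*(-5)*(-72) = 45*(-72) = -3240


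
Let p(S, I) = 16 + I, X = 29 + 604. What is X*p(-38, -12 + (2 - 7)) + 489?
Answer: -144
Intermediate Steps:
X = 633
X*p(-38, -12 + (2 - 7)) + 489 = 633*(16 + (-12 + (2 - 7))) + 489 = 633*(16 + (-12 - 5)) + 489 = 633*(16 - 17) + 489 = 633*(-1) + 489 = -633 + 489 = -144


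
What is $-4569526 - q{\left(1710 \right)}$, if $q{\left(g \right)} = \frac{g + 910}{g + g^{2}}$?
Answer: $- \frac{1336956486868}{292581} \approx -4.5695 \cdot 10^{6}$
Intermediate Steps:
$q{\left(g \right)} = \frac{910 + g}{g + g^{2}}$
$-4569526 - q{\left(1710 \right)} = -4569526 - \frac{910 + 1710}{1710 \left(1 + 1710\right)} = -4569526 - \frac{1}{1710} \cdot \frac{1}{1711} \cdot 2620 = -4569526 - \frac{262}{292581} = - \frac{1336956486868}{292581}$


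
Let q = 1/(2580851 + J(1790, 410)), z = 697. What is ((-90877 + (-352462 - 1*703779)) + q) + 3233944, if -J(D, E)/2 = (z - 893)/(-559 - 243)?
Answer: 2159700165521831/1034921055 ≈ 2.0868e+6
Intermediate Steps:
J(D, E) = -196/401 (J(D, E) = -2*(697 - 893)/(-559 - 243) = -(-392)/(-802) = -(-392)*(-1)/802 = -2*98/401 = -196/401)
q = 401/1034921055 (q = 1/(2580851 - 196/401) = 1/(1034921055/401) = 401/1034921055 ≈ 3.8747e-7)
((-90877 + (-352462 - 1*703779)) + q) + 3233944 = ((-90877 + (-352462 - 1*703779)) + 401/1034921055) + 3233944 = ((-90877 + (-352462 - 703779)) + 401/1034921055) + 3233944 = ((-90877 - 1056241) + 401/1034921055) + 3233944 = (-1147118 + 401/1034921055) + 3233944 = -1187176570769089/1034921055 + 3233944 = 2159700165521831/1034921055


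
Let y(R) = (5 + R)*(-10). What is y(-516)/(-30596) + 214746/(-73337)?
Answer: -3472560343/1121909426 ≈ -3.0952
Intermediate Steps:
y(R) = -50 - 10*R
y(-516)/(-30596) + 214746/(-73337) = (-50 - 10*(-516))/(-30596) + 214746/(-73337) = (-50 + 5160)*(-1/30596) + 214746*(-1/73337) = 5110*(-1/30596) - 214746/73337 = -2555/15298 - 214746/73337 = -3472560343/1121909426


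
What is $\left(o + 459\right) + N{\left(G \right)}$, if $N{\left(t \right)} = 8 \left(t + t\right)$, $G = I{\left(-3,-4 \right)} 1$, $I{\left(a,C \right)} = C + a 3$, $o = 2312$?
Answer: $2563$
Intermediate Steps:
$I{\left(a,C \right)} = C + 3 a$
$G = -13$ ($G = \left(-4 + 3 \left(-3\right)\right) 1 = \left(-4 - 9\right) 1 = \left(-13\right) 1 = -13$)
$N{\left(t \right)} = 16 t$ ($N{\left(t \right)} = 8 \cdot 2 t = 16 t$)
$\left(o + 459\right) + N{\left(G \right)} = \left(2312 + 459\right) + 16 \left(-13\right) = 2771 - 208 = 2563$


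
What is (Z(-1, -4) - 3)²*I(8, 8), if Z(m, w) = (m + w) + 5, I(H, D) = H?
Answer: 72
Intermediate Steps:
Z(m, w) = 5 + m + w
(Z(-1, -4) - 3)²*I(8, 8) = ((5 - 1 - 4) - 3)²*8 = (0 - 3)²*8 = (-3)²*8 = 9*8 = 72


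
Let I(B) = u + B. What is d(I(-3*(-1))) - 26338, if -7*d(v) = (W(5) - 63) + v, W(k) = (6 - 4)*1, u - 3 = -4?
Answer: -184307/7 ≈ -26330.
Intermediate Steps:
u = -1 (u = 3 - 4 = -1)
W(k) = 2 (W(k) = 2*1 = 2)
I(B) = -1 + B
d(v) = 61/7 - v/7 (d(v) = -((2 - 63) + v)/7 = -(-61 + v)/7 = 61/7 - v/7)
d(I(-3*(-1))) - 26338 = (61/7 - (-1 - 3*(-1))/7) - 26338 = (61/7 - (-1 + 3)/7) - 26338 = (61/7 - ⅐*2) - 26338 = (61/7 - 2/7) - 26338 = 59/7 - 26338 = -184307/7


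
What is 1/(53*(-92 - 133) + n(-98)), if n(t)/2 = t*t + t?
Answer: 1/7087 ≈ 0.00014110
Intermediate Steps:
n(t) = 2*t + 2*t² (n(t) = 2*(t*t + t) = 2*(t² + t) = 2*(t + t²) = 2*t + 2*t²)
1/(53*(-92 - 133) + n(-98)) = 1/(53*(-92 - 133) + 2*(-98)*(1 - 98)) = 1/(53*(-225) + 2*(-98)*(-97)) = 1/(-11925 + 19012) = 1/7087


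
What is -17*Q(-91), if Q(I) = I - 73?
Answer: 2788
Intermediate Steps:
Q(I) = -73 + I
-17*Q(-91) = -17*(-73 - 91) = -17*(-164) = 2788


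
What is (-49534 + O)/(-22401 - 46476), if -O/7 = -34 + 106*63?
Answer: 32014/22959 ≈ 1.3944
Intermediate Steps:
O = -46508 (O = -7*(-34 + 106*63) = -7*(-34 + 6678) = -7*6644 = -46508)
(-49534 + O)/(-22401 - 46476) = (-49534 - 46508)/(-22401 - 46476) = -96042/(-68877) = -96042*(-1/68877) = 32014/22959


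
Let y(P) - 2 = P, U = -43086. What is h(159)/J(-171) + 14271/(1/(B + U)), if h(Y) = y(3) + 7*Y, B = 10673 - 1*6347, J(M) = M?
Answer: -94587618278/171 ≈ -5.5314e+8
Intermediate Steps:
B = 4326 (B = 10673 - 6347 = 4326)
y(P) = 2 + P
h(Y) = 5 + 7*Y (h(Y) = (2 + 3) + 7*Y = 5 + 7*Y)
h(159)/J(-171) + 14271/(1/(B + U)) = (5 + 7*159)/(-171) + 14271/(1/(4326 - 43086)) = (5 + 1113)*(-1/171) + 14271/(1/(-38760)) = 1118*(-1/171) + 14271/(-1/38760) = -1118/171 + 14271*(-38760) = -1118/171 - 553143960 = -94587618278/171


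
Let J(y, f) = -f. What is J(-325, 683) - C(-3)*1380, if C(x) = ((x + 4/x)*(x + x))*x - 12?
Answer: 123517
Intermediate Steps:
C(x) = -12 + 2*x²*(x + 4/x) (C(x) = ((x + 4/x)*(2*x))*x - 12 = (2*x*(x + 4/x))*x - 12 = 2*x²*(x + 4/x) - 12 = -12 + 2*x²*(x + 4/x))
J(-325, 683) - C(-3)*1380 = -1*683 - (-12 + 2*(-3)³ + 8*(-3))*1380 = -683 - (-12 + 2*(-27) - 24)*1380 = -683 - (-12 - 54 - 24)*1380 = -683 - (-90)*1380 = -683 - 1*(-124200) = -683 + 124200 = 123517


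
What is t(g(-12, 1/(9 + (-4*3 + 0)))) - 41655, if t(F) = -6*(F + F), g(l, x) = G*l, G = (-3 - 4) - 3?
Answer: -43095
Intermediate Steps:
G = -10 (G = -7 - 3 = -10)
g(l, x) = -10*l
t(F) = -12*F
t(g(-12, 1/(9 + (-4*3 + 0)))) - 41655 = -(-120)*(-12) - 41655 = -12*120 - 41655 = -1440 - 41655 = -43095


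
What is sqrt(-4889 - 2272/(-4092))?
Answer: 13*I*sqrt(30271593)/1023 ≈ 69.917*I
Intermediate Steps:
sqrt(-4889 - 2272/(-4092)) = sqrt(-4889 - 2272*(-1/4092)) = sqrt(-4889 + 568/1023) = sqrt(-5000879/1023) = 13*I*sqrt(30271593)/1023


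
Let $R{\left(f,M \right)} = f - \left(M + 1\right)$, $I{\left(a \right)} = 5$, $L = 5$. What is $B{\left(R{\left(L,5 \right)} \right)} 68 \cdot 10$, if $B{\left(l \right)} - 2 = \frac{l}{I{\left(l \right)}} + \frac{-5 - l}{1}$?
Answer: $-1496$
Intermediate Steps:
$R{\left(f,M \right)} = -1 + f - M$ ($R{\left(f,M \right)} = f - \left(1 + M\right) = -1 + f - M$)
$B{\left(l \right)} = -3 - \frac{4 l}{5}$ ($B{\left(l \right)} = 2 + \left(\frac{l}{5} + \frac{-5 - l}{1}\right) = 2 + \left(l \frac{1}{5} + \left(-5 - l\right) 1\right) = 2 - \left(5 + \frac{4 l}{5}\right) = -3 - \frac{4 l}{5}$)
$B{\left(R{\left(L,5 \right)} \right)} 68 \cdot 10 = \left(-3 - \frac{4 \left(-1 + 5 - 5\right)}{5}\right) 68 \cdot 10 = \left(-3 - - \frac{4}{5}\right) 68 \cdot 10 = \left(-3 + \frac{4}{5}\right) 68 \cdot 10 = \left(- \frac{11}{5}\right) 68 \cdot 10 = \left(- \frac{748}{5}\right) 10 = -1496$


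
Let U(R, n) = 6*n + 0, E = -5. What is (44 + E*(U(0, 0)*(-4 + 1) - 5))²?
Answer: 4761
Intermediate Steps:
U(R, n) = 6*n
(44 + E*(U(0, 0)*(-4 + 1) - 5))² = (44 - 5*((6*0)*(-4 + 1) - 5))² = (44 - 5*(0*(-3) - 5))² = (44 - 5*(0 - 5))² = (44 - 5*(-5))² = (44 + 25)² = 69² = 4761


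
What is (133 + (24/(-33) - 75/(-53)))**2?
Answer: 6074643600/339889 ≈ 17872.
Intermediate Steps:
(133 + (24/(-33) - 75/(-53)))**2 = (133 + (24*(-1/33) - 75*(-1/53)))**2 = (133 + (-8/11 + 75/53))**2 = (133 + 401/583)**2 = (77940/583)**2 = 6074643600/339889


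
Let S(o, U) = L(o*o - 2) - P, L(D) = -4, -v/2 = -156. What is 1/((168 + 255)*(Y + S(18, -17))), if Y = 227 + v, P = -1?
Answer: 1/226728 ≈ 4.4106e-6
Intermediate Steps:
v = 312 (v = -2*(-156) = 312)
Y = 539 (Y = 227 + 312 = 539)
S(o, U) = -3 (S(o, U) = -4 - 1*(-1) = -4 + 1 = -3)
1/((168 + 255)*(Y + S(18, -17))) = 1/((168 + 255)*(539 - 3)) = 1/(423*536) = 1/226728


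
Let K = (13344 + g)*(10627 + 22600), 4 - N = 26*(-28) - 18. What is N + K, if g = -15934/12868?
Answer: 2852454026183/6434 ≈ 4.4334e+8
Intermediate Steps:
N = 750 (N = 4 - (26*(-28) - 18) = 4 - (-728 - 18) = 4 - 1*(-746) = 4 + 746 = 750)
g = -7967/6434 (g = -15934*1/12868 = -7967/6434 ≈ -1.2383)
K = 2852449200683/6434 (K = (13344 - 7967/6434)*(10627 + 22600) = (85847329/6434)*33227 = 2852449200683/6434 ≈ 4.4334e+8)
N + K = 750 + 2852449200683/6434 = 2852454026183/6434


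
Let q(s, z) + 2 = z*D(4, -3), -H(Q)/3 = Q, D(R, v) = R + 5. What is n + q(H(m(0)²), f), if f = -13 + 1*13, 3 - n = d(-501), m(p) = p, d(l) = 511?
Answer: -510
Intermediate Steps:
n = -508 (n = 3 - 1*511 = 3 - 511 = -508)
D(R, v) = 5 + R
f = 0 (f = -13 + 13 = 0)
H(Q) = -3*Q
q(s, z) = -2 + 9*z (q(s, z) = -2 + z*(5 + 4) = -2 + z*9 = -2 + 9*z)
n + q(H(m(0)²), f) = -508 + (-2 + 9*0) = -508 + (-2 + 0) = -508 - 2 = -510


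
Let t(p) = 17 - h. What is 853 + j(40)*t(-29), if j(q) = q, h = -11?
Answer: 1973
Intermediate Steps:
t(p) = 28 (t(p) = 17 - 1*(-11) = 17 + 11 = 28)
853 + j(40)*t(-29) = 853 + 40*28 = 853 + 1120 = 1973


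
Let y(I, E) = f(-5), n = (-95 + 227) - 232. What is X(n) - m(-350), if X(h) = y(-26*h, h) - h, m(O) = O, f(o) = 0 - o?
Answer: 455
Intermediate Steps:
n = -100 (n = 132 - 232 = -100)
f(o) = -o
y(I, E) = 5 (y(I, E) = -1*(-5) = 5)
X(h) = 5 - h
X(n) - m(-350) = (5 - 1*(-100)) - 1*(-350) = (5 + 100) + 350 = 105 + 350 = 455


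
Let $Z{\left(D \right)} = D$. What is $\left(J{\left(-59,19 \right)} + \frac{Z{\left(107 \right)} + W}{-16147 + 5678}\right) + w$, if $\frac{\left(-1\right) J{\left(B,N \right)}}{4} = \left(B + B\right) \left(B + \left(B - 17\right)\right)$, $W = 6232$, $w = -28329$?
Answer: $- \frac{963667320}{10469} \approx -92050.0$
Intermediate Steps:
$J{\left(B,N \right)} = - 8 B \left(-17 + 2 B\right)$ ($J{\left(B,N \right)} = - 4 \left(B + B\right) \left(B + \left(B - 17\right)\right) = - 4 \cdot 2 B \left(B + \left(-17 + B\right)\right) = - 4 \cdot 2 B \left(-17 + 2 B\right) = - 8 B \left(-17 + 2 B\right)$)
$\left(J{\left(-59,19 \right)} + \frac{Z{\left(107 \right)} + W}{-16147 + 5678}\right) + w = \left(8 \left(-59\right) \left(17 - -118\right) + \frac{107 + 6232}{-16147 + 5678}\right) - 28329 = \left(8 \left(-59\right) \left(17 + 118\right) + \frac{6339}{-10469}\right) - 28329 = \left(8 \left(-59\right) 135 + 6339 \left(- \frac{1}{10469}\right)\right) - 28329 = \left(-63720 - \frac{6339}{10469}\right) - 28329 = - \frac{667091019}{10469} - 28329 = - \frac{963667320}{10469}$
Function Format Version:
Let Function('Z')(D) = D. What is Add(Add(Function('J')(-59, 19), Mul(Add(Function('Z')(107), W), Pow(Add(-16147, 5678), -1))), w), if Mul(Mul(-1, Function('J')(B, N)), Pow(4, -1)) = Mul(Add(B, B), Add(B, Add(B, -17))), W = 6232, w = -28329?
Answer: Rational(-963667320, 10469) ≈ -92050.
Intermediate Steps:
Function('J')(B, N) = Mul(-8, B, Add(-17, Mul(2, B))) (Function('J')(B, N) = Mul(-4, Mul(Add(B, B), Add(B, Add(B, -17)))) = Mul(-4, Mul(Mul(2, B), Add(B, Add(-17, B)))) = Mul(-4, Mul(Mul(2, B), Add(-17, Mul(2, B)))) = Mul(-4, Mul(2, B, Add(-17, Mul(2, B)))) = Mul(-8, B, Add(-17, Mul(2, B))))
Add(Add(Function('J')(-59, 19), Mul(Add(Function('Z')(107), W), Pow(Add(-16147, 5678), -1))), w) = Add(Add(Mul(8, -59, Add(17, Mul(-2, -59))), Mul(Add(107, 6232), Pow(Add(-16147, 5678), -1))), -28329) = Add(Add(Mul(8, -59, Add(17, 118)), Mul(6339, Pow(-10469, -1))), -28329) = Add(Add(Mul(8, -59, 135), Mul(6339, Rational(-1, 10469))), -28329) = Add(Add(-63720, Rational(-6339, 10469)), -28329) = Add(Rational(-667091019, 10469), -28329) = Rational(-963667320, 10469)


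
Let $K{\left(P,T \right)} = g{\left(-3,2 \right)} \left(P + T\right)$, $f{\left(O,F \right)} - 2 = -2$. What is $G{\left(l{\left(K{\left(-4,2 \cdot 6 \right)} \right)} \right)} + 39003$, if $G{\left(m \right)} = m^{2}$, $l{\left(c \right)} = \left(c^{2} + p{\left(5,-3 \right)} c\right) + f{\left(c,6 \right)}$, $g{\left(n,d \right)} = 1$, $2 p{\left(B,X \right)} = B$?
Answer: $46059$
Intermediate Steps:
$p{\left(B,X \right)} = \frac{B}{2}$
$f{\left(O,F \right)} = 0$ ($f{\left(O,F \right)} = 2 - 2 = 0$)
$K{\left(P,T \right)} = P + T$ ($K{\left(P,T \right)} = 1 \left(P + T\right) = P + T$)
$l{\left(c \right)} = c^{2} + \frac{5 c}{2}$ ($l{\left(c \right)} = \left(c^{2} + \frac{1}{2} \cdot 5 c\right) + 0 = \left(c^{2} + \frac{5 c}{2}\right) + 0 = c^{2} + \frac{5 c}{2}$)
$G{\left(l{\left(K{\left(-4,2 \cdot 6 \right)} \right)} \right)} + 39003 = \left(\frac{\left(-4 + 2 \cdot 6\right) \left(5 + 2 \left(-4 + 2 \cdot 6\right)\right)}{2}\right)^{2} + 39003 = \left(\frac{\left(-4 + 12\right) \left(5 + 2 \left(-4 + 12\right)\right)}{2}\right)^{2} + 39003 = \left(\frac{1}{2} \cdot 8 \left(5 + 2 \cdot 8\right)\right)^{2} + 39003 = \left(\frac{1}{2} \cdot 8 \left(5 + 16\right)\right)^{2} + 39003 = \left(\frac{1}{2} \cdot 8 \cdot 21\right)^{2} + 39003 = 84^{2} + 39003 = 7056 + 39003 = 46059$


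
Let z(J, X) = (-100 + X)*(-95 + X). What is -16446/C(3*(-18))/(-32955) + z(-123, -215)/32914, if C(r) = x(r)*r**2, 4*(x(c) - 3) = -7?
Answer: 279294155057/94134804075 ≈ 2.9670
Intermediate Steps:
x(c) = 5/4 (x(c) = 3 + (1/4)*(-7) = 3 - 7/4 = 5/4)
C(r) = 5*r**2/4
-16446/C(3*(-18))/(-32955) + z(-123, -215)/32914 = -16446/(5*(3*(-18))**2/4)/(-32955) + (9500 + (-215)**2 - 195*(-215))/32914 = -16446/((5/4)*(-54)**2)*(-1/32955) + (9500 + 46225 + 41925)*(1/32914) = -16446/((5/4)*2916)*(-1/32955) + 97650*(1/32914) = -16446/3645*(-1/32955) + 6975/2351 = -16446*1/3645*(-1/32955) + 6975/2351 = -5482/1215*(-1/32955) + 6975/2351 = 5482/40040325 + 6975/2351 = 279294155057/94134804075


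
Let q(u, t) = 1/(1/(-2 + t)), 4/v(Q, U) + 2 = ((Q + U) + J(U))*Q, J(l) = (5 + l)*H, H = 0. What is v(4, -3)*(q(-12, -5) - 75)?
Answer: -164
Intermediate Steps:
J(l) = 0 (J(l) = (5 + l)*0 = 0)
v(Q, U) = 4/(-2 + Q*(Q + U)) (v(Q, U) = 4/(-2 + ((Q + U) + 0)*Q) = 4/(-2 + (Q + U)*Q) = 4/(-2 + Q*(Q + U)))
q(u, t) = -2 + t
v(4, -3)*(q(-12, -5) - 75) = (4/(-2 + 4² + 4*(-3)))*((-2 - 5) - 75) = (4/(-2 + 16 - 12))*(-7 - 75) = (4/2)*(-82) = (4*(½))*(-82) = 2*(-82) = -164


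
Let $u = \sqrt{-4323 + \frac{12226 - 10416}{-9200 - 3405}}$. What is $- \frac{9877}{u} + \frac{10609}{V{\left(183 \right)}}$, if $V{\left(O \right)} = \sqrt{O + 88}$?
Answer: $\frac{10609 \sqrt{271}}{271} + \frac{9877 i \sqrt{27475484045}}{10898645} \approx 644.45 + 150.22 i$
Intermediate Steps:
$V{\left(O \right)} = \sqrt{88 + O}$
$u = \frac{i \sqrt{27475484045}}{2521}$ ($u = \sqrt{-4323 + \frac{1810}{-12605}} = \sqrt{-4323 + 1810 \left(- \frac{1}{12605}\right)} = \sqrt{-4323 - \frac{362}{2521}} = \sqrt{- \frac{10898645}{2521}} = \frac{i \sqrt{27475484045}}{2521} \approx 65.751 i$)
$- \frac{9877}{u} + \frac{10609}{V{\left(183 \right)}} = - \frac{9877}{\frac{1}{2521} i \sqrt{27475484045}} + \frac{10609}{\sqrt{88 + 183}} = - 9877 \left(- \frac{i \sqrt{27475484045}}{10898645}\right) + \frac{10609}{\sqrt{271}} = \frac{9877 i \sqrt{27475484045}}{10898645} + 10609 \frac{\sqrt{271}}{271} = \frac{9877 i \sqrt{27475484045}}{10898645} + \frac{10609 \sqrt{271}}{271} = \frac{10609 \sqrt{271}}{271} + \frac{9877 i \sqrt{27475484045}}{10898645}$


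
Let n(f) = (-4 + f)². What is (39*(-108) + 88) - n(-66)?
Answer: -9024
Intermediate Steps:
(39*(-108) + 88) - n(-66) = (39*(-108) + 88) - (-4 - 66)² = (-4212 + 88) - 1*(-70)² = -4124 - 1*4900 = -4124 - 4900 = -9024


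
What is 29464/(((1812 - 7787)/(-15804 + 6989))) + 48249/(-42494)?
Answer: 2207294532253/50780330 ≈ 43468.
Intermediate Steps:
29464/(((1812 - 7787)/(-15804 + 6989))) + 48249/(-42494) = 29464/((-5975/(-8815))) + 48249*(-1/42494) = 29464/((-5975*(-1/8815))) - 48249/42494 = 29464/(1195/1763) - 48249/42494 = 29464*(1763/1195) - 48249/42494 = 51945032/1195 - 48249/42494 = 2207294532253/50780330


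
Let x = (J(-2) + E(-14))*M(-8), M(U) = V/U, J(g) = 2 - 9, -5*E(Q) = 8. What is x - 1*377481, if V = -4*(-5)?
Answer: -754919/2 ≈ -3.7746e+5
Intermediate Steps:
V = 20
E(Q) = -8/5 (E(Q) = -1/5*8 = -8/5)
J(g) = -7
M(U) = 20/U
x = 43/2 (x = (-7 - 8/5)*(20/(-8)) = -172*(-1)/8 = -43/5*(-5/2) = 43/2 ≈ 21.500)
x - 1*377481 = 43/2 - 1*377481 = 43/2 - 377481 = -754919/2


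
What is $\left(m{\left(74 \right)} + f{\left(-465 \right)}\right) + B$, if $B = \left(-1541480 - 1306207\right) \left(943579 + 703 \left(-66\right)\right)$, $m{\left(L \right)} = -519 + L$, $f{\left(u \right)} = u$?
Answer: $-2554890671257$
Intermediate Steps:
$B = -2554890670347$ ($B = - 2847687 \left(943579 - 46398\right) = \left(-2847687\right) 897181 = -2554890670347$)
$\left(m{\left(74 \right)} + f{\left(-465 \right)}\right) + B = \left(\left(-519 + 74\right) - 465\right) - 2554890670347 = \left(-445 - 465\right) - 2554890670347 = -910 - 2554890670347 = -2554890671257$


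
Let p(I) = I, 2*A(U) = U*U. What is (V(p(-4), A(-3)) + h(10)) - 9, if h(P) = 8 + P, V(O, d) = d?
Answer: 27/2 ≈ 13.500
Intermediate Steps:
A(U) = U²/2 (A(U) = (U*U)/2 = U²/2)
(V(p(-4), A(-3)) + h(10)) - 9 = ((½)*(-3)² + (8 + 10)) - 9 = ((½)*9 + 18) - 9 = (9/2 + 18) - 9 = 45/2 - 9 = 27/2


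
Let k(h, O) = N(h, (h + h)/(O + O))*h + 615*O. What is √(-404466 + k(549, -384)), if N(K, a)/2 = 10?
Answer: I*√629646 ≈ 793.5*I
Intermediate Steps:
N(K, a) = 20 (N(K, a) = 2*10 = 20)
k(h, O) = 20*h + 615*O
√(-404466 + k(549, -384)) = √(-404466 + (20*549 + 615*(-384))) = √(-404466 + (10980 - 236160)) = √(-404466 - 225180) = √(-629646) = I*√629646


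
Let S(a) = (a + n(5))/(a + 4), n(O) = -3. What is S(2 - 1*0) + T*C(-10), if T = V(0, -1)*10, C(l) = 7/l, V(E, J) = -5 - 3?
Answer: 335/6 ≈ 55.833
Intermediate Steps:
V(E, J) = -8
S(a) = (-3 + a)/(4 + a) (S(a) = (a - 3)/(a + 4) = (-3 + a)/(4 + a))
T = -80 (T = -8*10 = -80)
S(2 - 1*0) + T*C(-10) = (-3 + (2 - 1*0))/(4 + (2 - 1*0)) - 560/(-10) = (-3 + (2 + 0))/(4 + (2 + 0)) - 560*(-1)/10 = (-3 + 2)/(4 + 2) - 80*(-7/10) = -1/6 + 56 = (⅙)*(-1) + 56 = -⅙ + 56 = 335/6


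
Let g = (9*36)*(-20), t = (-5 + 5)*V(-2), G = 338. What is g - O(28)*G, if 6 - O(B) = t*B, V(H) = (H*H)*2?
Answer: -8508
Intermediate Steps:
V(H) = 2*H² (V(H) = H²*2 = 2*H²)
t = 0 (t = (-5 + 5)*(2*(-2)²) = 0*(2*4) = 0*8 = 0)
O(B) = 6 (O(B) = 6 - 0*B = 6 - 1*0 = 6 + 0 = 6)
g = -6480 (g = 324*(-20) = -6480)
g - O(28)*G = -6480 - 6*338 = -6480 - 1*2028 = -6480 - 2028 = -8508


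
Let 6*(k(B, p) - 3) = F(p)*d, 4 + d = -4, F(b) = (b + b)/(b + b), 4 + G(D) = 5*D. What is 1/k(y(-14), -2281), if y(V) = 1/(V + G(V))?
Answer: ⅗ ≈ 0.60000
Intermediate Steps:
G(D) = -4 + 5*D
y(V) = 1/(-4 + 6*V) (y(V) = 1/(V + (-4 + 5*V)) = 1/(-4 + 6*V))
F(b) = 1 (F(b) = (2*b)/((2*b)) = (2*b)*(1/(2*b)) = 1)
d = -8 (d = -4 - 4 = -8)
k(B, p) = 5/3 (k(B, p) = 3 + (1*(-8))/6 = 3 + (⅙)*(-8) = 3 - 4/3 = 5/3)
1/k(y(-14), -2281) = 1/(5/3) = ⅗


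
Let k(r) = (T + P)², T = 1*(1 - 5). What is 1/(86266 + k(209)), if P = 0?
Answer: 1/86282 ≈ 1.1590e-5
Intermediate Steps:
T = -4 (T = 1*(-4) = -4)
k(r) = 16 (k(r) = (-4 + 0)² = (-4)² = 16)
1/(86266 + k(209)) = 1/(86266 + 16) = 1/86282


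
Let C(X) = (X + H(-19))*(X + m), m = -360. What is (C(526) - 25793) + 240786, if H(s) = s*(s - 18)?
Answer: 419007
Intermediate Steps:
H(s) = s*(-18 + s)
C(X) = (-360 + X)*(703 + X) (C(X) = (X - 19*(-18 - 19))*(X - 360) = (X - 19*(-37))*(-360 + X) = (X + 703)*(-360 + X) = (703 + X)*(-360 + X) = (-360 + X)*(703 + X))
(C(526) - 25793) + 240786 = ((-253080 + 526² + 343*526) - 25793) + 240786 = ((-253080 + 276676 + 180418) - 25793) + 240786 = (204014 - 25793) + 240786 = 178221 + 240786 = 419007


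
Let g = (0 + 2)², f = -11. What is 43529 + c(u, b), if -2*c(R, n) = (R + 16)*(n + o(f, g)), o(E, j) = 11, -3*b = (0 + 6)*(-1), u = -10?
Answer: 43490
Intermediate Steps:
b = 2 (b = -(0 + 6)*(-1)/3 = -2*(-1) = -⅓*(-6) = 2)
g = 4 (g = 2² = 4)
c(R, n) = -(11 + n)*(16 + R)/2 (c(R, n) = -(R + 16)*(n + 11)/2 = -(16 + R)*(11 + n)/2 = -(11 + n)*(16 + R)/2)
43529 + c(u, b) = 43529 + (-88 - 8*2 - 11/2*(-10) - ½*(-10)*2) = 43529 + (-88 - 16 + 55 + 10) = 43529 - 39 = 43490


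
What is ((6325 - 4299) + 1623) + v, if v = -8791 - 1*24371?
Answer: -29513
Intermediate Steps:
v = -33162 (v = -8791 - 24371 = -33162)
((6325 - 4299) + 1623) + v = ((6325 - 4299) + 1623) - 33162 = (2026 + 1623) - 33162 = 3649 - 33162 = -29513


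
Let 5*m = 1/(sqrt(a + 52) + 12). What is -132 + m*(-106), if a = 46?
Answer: -15816/115 + 371*sqrt(2)/115 ≈ -132.97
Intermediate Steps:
m = 1/(5*(12 + 7*sqrt(2))) (m = 1/(5*(sqrt(46 + 52) + 12)) = 1/(5*(sqrt(98) + 12)) = 1/(5*(7*sqrt(2) + 12)) = 1/(5*(12 + 7*sqrt(2))) ≈ 0.0091326)
-132 + m*(-106) = -132 + (6/115 - 7*sqrt(2)/230)*(-106) = -132 + (-636/115 + 371*sqrt(2)/115) = -15816/115 + 371*sqrt(2)/115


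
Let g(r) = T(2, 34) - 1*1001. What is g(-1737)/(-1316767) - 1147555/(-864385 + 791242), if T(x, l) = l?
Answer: 1511133283966/96312288681 ≈ 15.690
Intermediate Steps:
g(r) = -967 (g(r) = 34 - 1*1001 = 34 - 1001 = -967)
g(-1737)/(-1316767) - 1147555/(-864385 + 791242) = -967/(-1316767) - 1147555/(-864385 + 791242) = -967*(-1/1316767) - 1147555/(-73143) = 967/1316767 - 1147555*(-1/73143) = 967/1316767 + 1147555/73143 = 1511133283966/96312288681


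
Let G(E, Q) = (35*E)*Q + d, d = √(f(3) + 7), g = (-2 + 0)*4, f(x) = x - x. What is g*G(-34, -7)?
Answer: -66640 - 8*√7 ≈ -66661.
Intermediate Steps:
f(x) = 0
g = -8 (g = -2*4 = -8)
d = √7 (d = √(0 + 7) = √7 ≈ 2.6458)
G(E, Q) = √7 + 35*E*Q (G(E, Q) = (35*E)*Q + √7 = 35*E*Q + √7 = √7 + 35*E*Q)
g*G(-34, -7) = -8*(√7 + 35*(-34)*(-7)) = -8*(√7 + 8330) = -8*(8330 + √7) = -66640 - 8*√7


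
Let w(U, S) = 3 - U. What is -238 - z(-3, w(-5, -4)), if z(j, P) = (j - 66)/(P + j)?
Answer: -1121/5 ≈ -224.20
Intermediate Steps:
z(j, P) = (-66 + j)/(P + j)
-238 - z(-3, w(-5, -4)) = -238 - (-66 - 3)/((3 - 1*(-5)) - 3) = -238 - (-69)/((3 + 5) - 3) = -238 - (-69)/(8 - 3) = -238 - (-69)/5 = -238 - 1*(-69/5) = -238 + 69/5 = -1121/5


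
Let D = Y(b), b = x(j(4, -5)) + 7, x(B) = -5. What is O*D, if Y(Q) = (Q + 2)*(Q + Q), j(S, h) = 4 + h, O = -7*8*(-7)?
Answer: 6272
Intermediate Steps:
O = 392 (O = -56*(-7) = 392)
b = 2 (b = -5 + 7 = 2)
Y(Q) = 2*Q*(2 + Q) (Y(Q) = (2 + Q)*(2*Q) = 2*Q*(2 + Q))
D = 16 (D = 2*2*(2 + 2) = 2*2*4 = 16)
O*D = 392*16 = 6272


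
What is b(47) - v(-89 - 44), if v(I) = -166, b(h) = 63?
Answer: 229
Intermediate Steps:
b(47) - v(-89 - 44) = 63 - 1*(-166) = 63 + 166 = 229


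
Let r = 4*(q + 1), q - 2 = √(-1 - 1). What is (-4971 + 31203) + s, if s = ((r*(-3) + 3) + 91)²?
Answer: 29308 - 1392*I*√2 ≈ 29308.0 - 1968.6*I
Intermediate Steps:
q = 2 + I*√2 (q = 2 + √(-1 - 1) = 2 + √(-2) = 2 + I*√2 ≈ 2.0 + 1.4142*I)
r = 12 + 4*I*√2 (r = 4*((2 + I*√2) + 1) = 4*(3 + I*√2) = 12 + 4*I*√2 ≈ 12.0 + 5.6569*I)
s = (58 - 12*I*√2)² (s = (((12 + 4*I*√2)*(-3) + 3) + 91)² = (((-36 - 12*I*√2) + 3) + 91)² = ((-33 - 12*I*√2) + 91)² = (58 - 12*I*√2)² ≈ 3076.0 - 1968.6*I)
(-4971 + 31203) + s = (-4971 + 31203) + (3076 - 1392*I*√2) = 26232 + (3076 - 1392*I*√2) = 29308 - 1392*I*√2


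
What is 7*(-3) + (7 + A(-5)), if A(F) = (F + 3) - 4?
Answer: -20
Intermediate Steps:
A(F) = -1 + F (A(F) = (3 + F) - 4 = -1 + F)
7*(-3) + (7 + A(-5)) = 7*(-3) + (7 + (-1 - 5)) = -21 + (7 - 6) = -21 + 1 = -20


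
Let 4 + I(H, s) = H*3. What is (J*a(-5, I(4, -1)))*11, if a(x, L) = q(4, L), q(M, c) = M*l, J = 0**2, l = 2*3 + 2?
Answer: 0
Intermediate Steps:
I(H, s) = -4 + 3*H (I(H, s) = -4 + H*3 = -4 + 3*H)
l = 8 (l = 6 + 2 = 8)
J = 0
q(M, c) = 8*M (q(M, c) = M*8 = 8*M)
a(x, L) = 32 (a(x, L) = 8*4 = 32)
(J*a(-5, I(4, -1)))*11 = (0*32)*11 = 0*11 = 0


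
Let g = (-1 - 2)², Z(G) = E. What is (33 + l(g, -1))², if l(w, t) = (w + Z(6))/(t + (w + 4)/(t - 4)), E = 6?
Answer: 29929/36 ≈ 831.36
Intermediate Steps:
Z(G) = 6
g = 9 (g = (-3)² = 9)
l(w, t) = (6 + w)/(t + (4 + w)/(-4 + t)) (l(w, t) = (w + 6)/(t + (w + 4)/(t - 4)) = (6 + w)/(t + (4 + w)/(-4 + t)))
(33 + l(g, -1))² = (33 + (-24 - 4*9 + 6*(-1) - 1*9)/(4 + 9 + (-1)² - 4*(-1)))² = (33 + (-24 - 36 - 6 - 9)/(4 + 9 + 1 + 4))² = (33 - 75/18)² = (33 + (1/18)*(-75))² = (33 - 25/6)² = (173/6)² = 29929/36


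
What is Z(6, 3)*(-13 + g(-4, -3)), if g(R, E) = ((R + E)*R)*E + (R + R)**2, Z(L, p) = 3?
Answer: -99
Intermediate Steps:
g(R, E) = 4*R**2 + E*R*(E + R) (g(R, E) = ((E + R)*R)*E + (2*R)**2 = (R*(E + R))*E + 4*R**2 = E*R*(E + R) + 4*R**2 = 4*R**2 + E*R*(E + R))
Z(6, 3)*(-13 + g(-4, -3)) = 3*(-13 - 4*((-3)**2 + 4*(-4) - 3*(-4))) = 3*(-13 - 4*(9 - 16 + 12)) = 3*(-13 - 4*5) = 3*(-13 - 20) = 3*(-33) = -99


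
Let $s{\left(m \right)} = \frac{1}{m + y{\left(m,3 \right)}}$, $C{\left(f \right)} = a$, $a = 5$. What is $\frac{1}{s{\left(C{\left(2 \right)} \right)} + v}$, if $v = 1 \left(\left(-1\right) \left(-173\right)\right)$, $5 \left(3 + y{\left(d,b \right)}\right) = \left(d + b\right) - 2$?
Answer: $\frac{16}{2773} \approx 0.0057699$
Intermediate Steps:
$y{\left(d,b \right)} = - \frac{17}{5} + \frac{b}{5} + \frac{d}{5}$ ($y{\left(d,b \right)} = -3 + \frac{\left(d + b\right) - 2}{5} = -3 + \frac{\left(b + d\right) - 2}{5} = -3 + \frac{-2 + b + d}{5} = -3 + \left(- \frac{2}{5} + \frac{b}{5} + \frac{d}{5}\right) = - \frac{17}{5} + \frac{b}{5} + \frac{d}{5}$)
$C{\left(f \right)} = 5$
$s{\left(m \right)} = \frac{1}{- \frac{14}{5} + \frac{6 m}{5}}$ ($s{\left(m \right)} = \frac{1}{m + \left(- \frac{17}{5} + \frac{1}{5} \cdot 3 + \frac{m}{5}\right)} = \frac{1}{m + \left(- \frac{17}{5} + \frac{3}{5} + \frac{m}{5}\right)} = \frac{1}{m + \left(- \frac{14}{5} + \frac{m}{5}\right)} = \frac{1}{- \frac{14}{5} + \frac{6 m}{5}}$)
$v = 173$ ($v = 1 \cdot 173 = 173$)
$\frac{1}{s{\left(C{\left(2 \right)} \right)} + v} = \frac{1}{\frac{5}{2 \left(-7 + 3 \cdot 5\right)} + 173} = \frac{1}{\frac{5}{2 \left(-7 + 15\right)} + 173} = \frac{1}{\frac{5}{2 \cdot 8} + 173} = \frac{1}{\frac{5}{2} \cdot \frac{1}{8} + 173} = \frac{1}{\frac{5}{16} + 173} = \frac{1}{\frac{2773}{16}} = \frac{16}{2773}$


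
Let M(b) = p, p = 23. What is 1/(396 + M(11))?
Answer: 1/419 ≈ 0.0023866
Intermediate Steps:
M(b) = 23
1/(396 + M(11)) = 1/(396 + 23) = 1/419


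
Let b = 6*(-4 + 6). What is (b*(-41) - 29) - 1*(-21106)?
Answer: 20585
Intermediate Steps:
b = 12 (b = 6*2 = 12)
(b*(-41) - 29) - 1*(-21106) = (12*(-41) - 29) - 1*(-21106) = (-492 - 29) + 21106 = -521 + 21106 = 20585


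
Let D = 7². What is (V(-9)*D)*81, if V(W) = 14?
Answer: 55566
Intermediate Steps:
D = 49
(V(-9)*D)*81 = (14*49)*81 = 686*81 = 55566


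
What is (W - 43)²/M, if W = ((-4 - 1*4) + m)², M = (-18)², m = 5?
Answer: 289/81 ≈ 3.5679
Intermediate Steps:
M = 324
W = 9 (W = ((-4 - 1*4) + 5)² = ((-4 - 4) + 5)² = (-8 + 5)² = (-3)² = 9)
(W - 43)²/M = (9 - 43)²/324 = (-34)²*(1/324) = 1156*(1/324) = 289/81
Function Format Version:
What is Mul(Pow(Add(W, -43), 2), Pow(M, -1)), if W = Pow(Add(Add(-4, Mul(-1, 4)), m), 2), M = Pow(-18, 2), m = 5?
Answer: Rational(289, 81) ≈ 3.5679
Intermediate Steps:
M = 324
W = 9 (W = Pow(Add(Add(-4, Mul(-1, 4)), 5), 2) = Pow(Add(Add(-4, -4), 5), 2) = Pow(Add(-8, 5), 2) = Pow(-3, 2) = 9)
Mul(Pow(Add(W, -43), 2), Pow(M, -1)) = Mul(Pow(Add(9, -43), 2), Pow(324, -1)) = Mul(Pow(-34, 2), Rational(1, 324)) = Mul(1156, Rational(1, 324)) = Rational(289, 81)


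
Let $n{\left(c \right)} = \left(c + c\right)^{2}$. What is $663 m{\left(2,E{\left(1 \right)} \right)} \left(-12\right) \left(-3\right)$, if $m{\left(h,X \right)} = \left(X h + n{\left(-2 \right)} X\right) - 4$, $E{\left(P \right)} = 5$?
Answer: $2052648$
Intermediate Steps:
$n{\left(c \right)} = 4 c^{2}$ ($n{\left(c \right)} = \left(2 c\right)^{2} = 4 c^{2}$)
$m{\left(h,X \right)} = -4 + 16 X + X h$ ($m{\left(h,X \right)} = \left(X h + 4 \left(-2\right)^{2} X\right) - 4 = \left(X h + 4 \cdot 4 X\right) - 4 = \left(X h + 16 X\right) - 4 = \left(16 X + X h\right) - 4 = -4 + 16 X + X h$)
$663 m{\left(2,E{\left(1 \right)} \right)} \left(-12\right) \left(-3\right) = 663 \left(-4 + 16 \cdot 5 + 5 \cdot 2\right) \left(-12\right) \left(-3\right) = 663 \left(-4 + 80 + 10\right) \left(-12\right) \left(-3\right) = 663 \cdot 86 \left(-12\right) \left(-3\right) = 663 \left(\left(-1032\right) \left(-3\right)\right) = 663 \cdot 3096 = 2052648$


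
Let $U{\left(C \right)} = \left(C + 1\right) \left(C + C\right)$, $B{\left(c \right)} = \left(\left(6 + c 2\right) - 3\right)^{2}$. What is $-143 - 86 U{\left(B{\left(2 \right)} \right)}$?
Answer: $-421543$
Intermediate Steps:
$B{\left(c \right)} = \left(3 + 2 c\right)^{2}$ ($B{\left(c \right)} = \left(\left(6 + 2 c\right) - 3\right)^{2} = \left(3 + 2 c\right)^{2}$)
$U{\left(C \right)} = 2 C \left(1 + C\right)$ ($U{\left(C \right)} = \left(1 + C\right) 2 C = 2 C \left(1 + C\right)$)
$-143 - 86 U{\left(B{\left(2 \right)} \right)} = -143 - 86 \cdot 2 \left(3 + 2 \cdot 2\right)^{2} \left(1 + \left(3 + 2 \cdot 2\right)^{2}\right) = -143 - 86 \cdot 2 \left(3 + 4\right)^{2} \left(1 + \left(3 + 4\right)^{2}\right) = -143 - 86 \cdot 2 \cdot 7^{2} \left(1 + 7^{2}\right) = -143 - 86 \cdot 2 \cdot 49 \left(1 + 49\right) = -143 - 86 \cdot 2 \cdot 49 \cdot 50 = -143 - 421400 = -421543$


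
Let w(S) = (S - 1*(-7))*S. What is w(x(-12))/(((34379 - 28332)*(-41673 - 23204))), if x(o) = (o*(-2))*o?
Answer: -80928/392311219 ≈ -0.00020629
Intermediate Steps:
x(o) = -2*o**2 (x(o) = (-2*o)*o = -2*o**2)
w(S) = S*(7 + S) (w(S) = (S + 7)*S = (7 + S)*S = S*(7 + S))
w(x(-12))/(((34379 - 28332)*(-41673 - 23204))) = ((-2*(-12)**2)*(7 - 2*(-12)**2))/(((34379 - 28332)*(-41673 - 23204))) = ((-2*144)*(7 - 2*144))/((6047*(-64877))) = -288*(7 - 288)/(-392311219) = -288*(-281)*(-1/392311219) = 80928*(-1/392311219) = -80928/392311219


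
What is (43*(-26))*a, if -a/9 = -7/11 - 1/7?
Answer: -603720/77 ≈ -7840.5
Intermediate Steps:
a = 540/77 (a = -9*(-7/11 - 1/7) = -9*(-60/77) = 540/77 ≈ 7.0130)
(43*(-26))*a = (43*(-26))*(540/77) = -1118*540/77 = -603720/77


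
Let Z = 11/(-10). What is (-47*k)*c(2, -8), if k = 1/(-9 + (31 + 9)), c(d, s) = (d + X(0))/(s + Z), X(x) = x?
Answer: 940/2821 ≈ 0.33322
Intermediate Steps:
Z = -11/10 (Z = 11*(-⅒) = -11/10 ≈ -1.1000)
c(d, s) = d/(-11/10 + s) (c(d, s) = (d + 0)/(s - 11/10) = d/(-11/10 + s))
k = 1/31 (k = 1/(-9 + 40) = 1/31 ≈ 0.032258)
(-47*k)*c(2, -8) = (-47*1/31)*(10*2/(-11 + 10*(-8))) = -470*2/(31*(-11 - 80)) = -470*2/(31*(-91)) = -470*2*(-1)/(31*91) = -47/31*(-20/91) = 940/2821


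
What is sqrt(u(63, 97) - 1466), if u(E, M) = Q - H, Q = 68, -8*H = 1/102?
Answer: I*sqrt(58179117)/204 ≈ 37.39*I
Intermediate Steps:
H = -1/816 (H = -1/8/102 = -1/8*1/102 = -1/816 ≈ -0.0012255)
u(E, M) = 55489/816 (u(E, M) = 68 - 1*(-1/816) = 68 + 1/816 = 55489/816)
sqrt(u(63, 97) - 1466) = sqrt(55489/816 - 1466) = sqrt(-1140767/816) = I*sqrt(58179117)/204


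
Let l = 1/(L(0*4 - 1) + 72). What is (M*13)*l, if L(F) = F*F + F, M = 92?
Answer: 299/18 ≈ 16.611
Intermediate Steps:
L(F) = F + F**2 (L(F) = F**2 + F = F + F**2)
l = 1/72 (l = 1/((0*4 - 1)*(1 + (0*4 - 1)) + 72) = 1/((0 - 1)*(1 + (0 - 1)) + 72) = 1/(-(1 - 1) + 72) = 1/(-1*0 + 72) = 1/(0 + 72) = 1/72 ≈ 0.013889)
(M*13)*l = (92*13)*(1/72) = 1196*(1/72) = 299/18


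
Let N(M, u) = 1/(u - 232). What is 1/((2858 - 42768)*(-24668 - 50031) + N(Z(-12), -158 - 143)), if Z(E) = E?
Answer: 533/1588999368969 ≈ 3.3543e-10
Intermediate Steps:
N(M, u) = 1/(-232 + u)
1/((2858 - 42768)*(-24668 - 50031) + N(Z(-12), -158 - 143)) = 1/((2858 - 42768)*(-24668 - 50031) + 1/(-232 + (-158 - 143))) = 1/(-39910*(-74699) + 1/(-232 - 301)) = 1/(2981237090 + 1/(-533)) = 1/(2981237090 - 1/533) = 1/(1588999368969/533) = 533/1588999368969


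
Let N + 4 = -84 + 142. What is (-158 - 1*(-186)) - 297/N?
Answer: 45/2 ≈ 22.500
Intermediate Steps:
N = 54 (N = -4 + (-84 + 142) = -4 + 58 = 54)
(-158 - 1*(-186)) - 297/N = (-158 - 1*(-186)) - 297/54 = (-158 + 186) - 297/54 = 28 - 1*11/2 = 28 - 11/2 = 45/2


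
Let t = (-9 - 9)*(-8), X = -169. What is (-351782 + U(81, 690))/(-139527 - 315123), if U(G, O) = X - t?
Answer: 23473/30310 ≈ 0.77443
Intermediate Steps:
t = 144 (t = -18*(-8) = 144)
U(G, O) = -313 (U(G, O) = -169 - 1*144 = -169 - 144 = -313)
(-351782 + U(81, 690))/(-139527 - 315123) = (-351782 - 313)/(-139527 - 315123) = -352095/(-454650) = -352095*(-1/454650) = 23473/30310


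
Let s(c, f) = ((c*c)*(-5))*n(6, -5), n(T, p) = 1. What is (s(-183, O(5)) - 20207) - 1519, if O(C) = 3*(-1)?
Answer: -189171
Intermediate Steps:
O(C) = -3
s(c, f) = -5*c² (s(c, f) = ((c*c)*(-5))*1 = (c²*(-5))*1 = -5*c²*1 = -5*c²)
(s(-183, O(5)) - 20207) - 1519 = (-5*(-183)² - 20207) - 1519 = (-5*33489 - 20207) - 1519 = (-167445 - 20207) - 1519 = -187652 - 1519 = -189171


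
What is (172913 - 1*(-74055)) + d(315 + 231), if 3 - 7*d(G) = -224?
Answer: 1729003/7 ≈ 2.4700e+5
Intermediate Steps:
d(G) = 227/7 (d(G) = 3/7 - 1/7*(-224) = 3/7 + 32 = 227/7)
(172913 - 1*(-74055)) + d(315 + 231) = (172913 - 1*(-74055)) + 227/7 = (172913 + 74055) + 227/7 = 246968 + 227/7 = 1729003/7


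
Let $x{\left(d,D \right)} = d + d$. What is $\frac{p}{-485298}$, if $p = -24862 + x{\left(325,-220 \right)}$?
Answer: $\frac{12106}{242649} \approx 0.049891$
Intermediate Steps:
$x{\left(d,D \right)} = 2 d$
$p = -24212$ ($p = -24862 + 2 \cdot 325 = -24862 + 650 = -24212$)
$\frac{p}{-485298} = - \frac{24212}{-485298} = \left(-24212\right) \left(- \frac{1}{485298}\right) = \frac{12106}{242649}$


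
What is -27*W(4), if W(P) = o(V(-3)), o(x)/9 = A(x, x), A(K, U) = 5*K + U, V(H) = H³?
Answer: 39366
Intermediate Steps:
A(K, U) = U + 5*K
o(x) = 54*x (o(x) = 9*(x + 5*x) = 9*(6*x) = 54*x)
W(P) = -1458 (W(P) = 54*(-3)³ = 54*(-27) = -1458)
-27*W(4) = -27*(-1458) = 39366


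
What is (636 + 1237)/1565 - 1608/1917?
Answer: 358007/1000035 ≈ 0.35799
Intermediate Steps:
(636 + 1237)/1565 - 1608/1917 = 1873*(1/1565) - 1608*1/1917 = 1873/1565 - 536/639 = 358007/1000035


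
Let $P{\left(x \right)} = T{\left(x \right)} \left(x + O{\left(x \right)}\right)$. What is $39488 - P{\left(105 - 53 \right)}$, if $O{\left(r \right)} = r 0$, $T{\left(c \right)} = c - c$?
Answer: $39488$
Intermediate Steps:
$T{\left(c \right)} = 0$
$O{\left(r \right)} = 0$
$P{\left(x \right)} = 0$ ($P{\left(x \right)} = 0 \left(x + 0\right) = 0 x = 0$)
$39488 - P{\left(105 - 53 \right)} = 39488 - 0 = 39488 + 0 = 39488$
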